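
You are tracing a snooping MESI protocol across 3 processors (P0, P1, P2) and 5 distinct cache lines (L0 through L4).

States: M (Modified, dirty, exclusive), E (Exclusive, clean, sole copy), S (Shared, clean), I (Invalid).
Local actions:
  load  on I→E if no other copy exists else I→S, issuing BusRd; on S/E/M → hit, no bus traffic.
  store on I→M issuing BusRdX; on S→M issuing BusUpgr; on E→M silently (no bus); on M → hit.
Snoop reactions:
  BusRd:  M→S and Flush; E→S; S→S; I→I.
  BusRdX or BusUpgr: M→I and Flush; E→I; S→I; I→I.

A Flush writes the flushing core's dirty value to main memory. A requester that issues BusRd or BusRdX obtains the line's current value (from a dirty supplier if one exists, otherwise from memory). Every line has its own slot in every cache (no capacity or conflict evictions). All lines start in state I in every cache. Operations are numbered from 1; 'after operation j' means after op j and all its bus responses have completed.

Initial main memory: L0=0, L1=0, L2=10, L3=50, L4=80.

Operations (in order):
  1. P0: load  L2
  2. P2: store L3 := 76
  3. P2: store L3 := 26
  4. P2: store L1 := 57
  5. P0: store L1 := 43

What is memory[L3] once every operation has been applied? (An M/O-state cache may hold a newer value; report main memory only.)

memory[L3] = 50

step 1: P0: load  L2  ⟶  EII  (L2)  txn=BusRd  M[L2]=10
step 2: P2: store L3 := 76  ⟶  IIM  (L3)  txn=BusRdX  M[L3]=50
step 3: P2: store L3 := 26  ⟶  IIM  (L3)  txn=∅  M[L3]=50
step 4: P2: store L1 := 57  ⟶  IIM  (L1)  txn=BusRdX  M[L1]=0
step 5: P0: store L1 := 43  ⟶  MII  (L1)  txn=BusRdX+Flush  M[L1]=57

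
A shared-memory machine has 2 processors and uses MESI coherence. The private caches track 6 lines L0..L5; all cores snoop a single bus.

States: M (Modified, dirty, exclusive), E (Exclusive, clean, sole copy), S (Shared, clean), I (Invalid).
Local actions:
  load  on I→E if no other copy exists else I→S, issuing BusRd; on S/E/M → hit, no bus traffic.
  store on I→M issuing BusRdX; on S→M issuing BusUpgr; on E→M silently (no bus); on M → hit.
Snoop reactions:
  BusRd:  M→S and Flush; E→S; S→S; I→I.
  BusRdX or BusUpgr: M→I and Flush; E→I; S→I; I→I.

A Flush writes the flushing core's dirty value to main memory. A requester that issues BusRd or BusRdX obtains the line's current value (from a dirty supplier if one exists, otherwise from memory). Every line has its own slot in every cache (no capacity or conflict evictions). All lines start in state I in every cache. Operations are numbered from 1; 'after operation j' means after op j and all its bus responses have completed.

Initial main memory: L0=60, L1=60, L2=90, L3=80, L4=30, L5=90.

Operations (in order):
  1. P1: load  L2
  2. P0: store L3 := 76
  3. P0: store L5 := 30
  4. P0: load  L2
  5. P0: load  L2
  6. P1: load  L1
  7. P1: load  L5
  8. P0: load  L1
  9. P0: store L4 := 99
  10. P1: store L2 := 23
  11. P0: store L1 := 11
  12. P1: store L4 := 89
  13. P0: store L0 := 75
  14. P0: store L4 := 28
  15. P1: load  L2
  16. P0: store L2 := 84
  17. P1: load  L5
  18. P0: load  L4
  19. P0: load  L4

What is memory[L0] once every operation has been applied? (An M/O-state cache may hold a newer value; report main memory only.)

memory[L0] = 60

step 1: P1: load  L2  ⟶  IE  (L2)  txn=BusRd  M[L2]=90
step 2: P0: store L3 := 76  ⟶  MI  (L3)  txn=BusRdX  M[L3]=80
step 3: P0: store L5 := 30  ⟶  MI  (L5)  txn=BusRdX  M[L5]=90
step 4: P0: load  L2  ⟶  SS  (L2)  txn=BusRd  M[L2]=90
step 5: P0: load  L2  ⟶  SS  (L2)  txn=∅  M[L2]=90
step 6: P1: load  L1  ⟶  IE  (L1)  txn=BusRd  M[L1]=60
step 7: P1: load  L5  ⟶  SS  (L5)  txn=BusRd+Flush  M[L5]=30
step 8: P0: load  L1  ⟶  SS  (L1)  txn=BusRd  M[L1]=60
step 9: P0: store L4 := 99  ⟶  MI  (L4)  txn=BusRdX  M[L4]=30
step 10: P1: store L2 := 23  ⟶  IM  (L2)  txn=BusUpgr  M[L2]=90
step 11: P0: store L1 := 11  ⟶  MI  (L1)  txn=BusUpgr  M[L1]=60
step 12: P1: store L4 := 89  ⟶  IM  (L4)  txn=BusRdX+Flush  M[L4]=99
step 13: P0: store L0 := 75  ⟶  MI  (L0)  txn=BusRdX  M[L0]=60
step 14: P0: store L4 := 28  ⟶  MI  (L4)  txn=BusRdX+Flush  M[L4]=89
step 15: P1: load  L2  ⟶  IM  (L2)  txn=∅  M[L2]=90
step 16: P0: store L2 := 84  ⟶  MI  (L2)  txn=BusRdX+Flush  M[L2]=23
step 17: P1: load  L5  ⟶  SS  (L5)  txn=∅  M[L5]=30
step 18: P0: load  L4  ⟶  MI  (L4)  txn=∅  M[L4]=89
step 19: P0: load  L4  ⟶  MI  (L4)  txn=∅  M[L4]=89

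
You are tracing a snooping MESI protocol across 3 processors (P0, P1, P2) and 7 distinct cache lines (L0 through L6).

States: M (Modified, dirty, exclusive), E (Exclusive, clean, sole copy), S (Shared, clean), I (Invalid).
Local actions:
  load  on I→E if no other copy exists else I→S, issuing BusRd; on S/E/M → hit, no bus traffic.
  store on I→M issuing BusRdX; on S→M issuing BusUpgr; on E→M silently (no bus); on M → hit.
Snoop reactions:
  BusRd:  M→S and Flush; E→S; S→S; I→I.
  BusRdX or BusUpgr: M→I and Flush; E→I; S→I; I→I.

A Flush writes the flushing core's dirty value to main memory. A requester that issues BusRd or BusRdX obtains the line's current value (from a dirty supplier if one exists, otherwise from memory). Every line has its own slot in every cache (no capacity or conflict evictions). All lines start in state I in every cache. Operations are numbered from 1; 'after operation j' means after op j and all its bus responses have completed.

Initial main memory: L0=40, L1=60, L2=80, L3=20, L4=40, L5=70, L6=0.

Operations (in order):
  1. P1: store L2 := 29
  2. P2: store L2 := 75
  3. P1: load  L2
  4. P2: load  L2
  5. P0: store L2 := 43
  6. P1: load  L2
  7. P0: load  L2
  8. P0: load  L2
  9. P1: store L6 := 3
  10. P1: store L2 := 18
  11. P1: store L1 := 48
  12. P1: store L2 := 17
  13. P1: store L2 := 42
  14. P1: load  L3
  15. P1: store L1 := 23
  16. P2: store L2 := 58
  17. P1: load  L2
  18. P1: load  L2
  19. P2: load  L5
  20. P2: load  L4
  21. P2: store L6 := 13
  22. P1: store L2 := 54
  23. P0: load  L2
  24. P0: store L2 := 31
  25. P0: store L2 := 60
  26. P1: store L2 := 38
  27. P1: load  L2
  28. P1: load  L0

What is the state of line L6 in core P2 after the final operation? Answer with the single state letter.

state = M

step 1: P1: store L2 := 29  ⟶  IMI  (L2)  txn=BusRdX  M[L2]=80
step 2: P2: store L2 := 75  ⟶  IIM  (L2)  txn=BusRdX+Flush  M[L2]=29
step 3: P1: load  L2  ⟶  ISS  (L2)  txn=BusRd+Flush  M[L2]=75
step 4: P2: load  L2  ⟶  ISS  (L2)  txn=∅  M[L2]=75
step 5: P0: store L2 := 43  ⟶  MII  (L2)  txn=BusRdX  M[L2]=75
step 6: P1: load  L2  ⟶  SSI  (L2)  txn=BusRd+Flush  M[L2]=43
step 7: P0: load  L2  ⟶  SSI  (L2)  txn=∅  M[L2]=43
step 8: P0: load  L2  ⟶  SSI  (L2)  txn=∅  M[L2]=43
step 9: P1: store L6 := 3  ⟶  IMI  (L6)  txn=BusRdX  M[L6]=0
step 10: P1: store L2 := 18  ⟶  IMI  (L2)  txn=BusUpgr  M[L2]=43
step 11: P1: store L1 := 48  ⟶  IMI  (L1)  txn=BusRdX  M[L1]=60
step 12: P1: store L2 := 17  ⟶  IMI  (L2)  txn=∅  M[L2]=43
step 13: P1: store L2 := 42  ⟶  IMI  (L2)  txn=∅  M[L2]=43
step 14: P1: load  L3  ⟶  IEI  (L3)  txn=BusRd  M[L3]=20
step 15: P1: store L1 := 23  ⟶  IMI  (L1)  txn=∅  M[L1]=60
step 16: P2: store L2 := 58  ⟶  IIM  (L2)  txn=BusRdX+Flush  M[L2]=42
step 17: P1: load  L2  ⟶  ISS  (L2)  txn=BusRd+Flush  M[L2]=58
step 18: P1: load  L2  ⟶  ISS  (L2)  txn=∅  M[L2]=58
step 19: P2: load  L5  ⟶  IIE  (L5)  txn=BusRd  M[L5]=70
step 20: P2: load  L4  ⟶  IIE  (L4)  txn=BusRd  M[L4]=40
step 21: P2: store L6 := 13  ⟶  IIM  (L6)  txn=BusRdX+Flush  M[L6]=3
step 22: P1: store L2 := 54  ⟶  IMI  (L2)  txn=BusUpgr  M[L2]=58
step 23: P0: load  L2  ⟶  SSI  (L2)  txn=BusRd+Flush  M[L2]=54
step 24: P0: store L2 := 31  ⟶  MII  (L2)  txn=BusUpgr  M[L2]=54
step 25: P0: store L2 := 60  ⟶  MII  (L2)  txn=∅  M[L2]=54
step 26: P1: store L2 := 38  ⟶  IMI  (L2)  txn=BusRdX+Flush  M[L2]=60
step 27: P1: load  L2  ⟶  IMI  (L2)  txn=∅  M[L2]=60
step 28: P1: load  L0  ⟶  IEI  (L0)  txn=BusRd  M[L0]=40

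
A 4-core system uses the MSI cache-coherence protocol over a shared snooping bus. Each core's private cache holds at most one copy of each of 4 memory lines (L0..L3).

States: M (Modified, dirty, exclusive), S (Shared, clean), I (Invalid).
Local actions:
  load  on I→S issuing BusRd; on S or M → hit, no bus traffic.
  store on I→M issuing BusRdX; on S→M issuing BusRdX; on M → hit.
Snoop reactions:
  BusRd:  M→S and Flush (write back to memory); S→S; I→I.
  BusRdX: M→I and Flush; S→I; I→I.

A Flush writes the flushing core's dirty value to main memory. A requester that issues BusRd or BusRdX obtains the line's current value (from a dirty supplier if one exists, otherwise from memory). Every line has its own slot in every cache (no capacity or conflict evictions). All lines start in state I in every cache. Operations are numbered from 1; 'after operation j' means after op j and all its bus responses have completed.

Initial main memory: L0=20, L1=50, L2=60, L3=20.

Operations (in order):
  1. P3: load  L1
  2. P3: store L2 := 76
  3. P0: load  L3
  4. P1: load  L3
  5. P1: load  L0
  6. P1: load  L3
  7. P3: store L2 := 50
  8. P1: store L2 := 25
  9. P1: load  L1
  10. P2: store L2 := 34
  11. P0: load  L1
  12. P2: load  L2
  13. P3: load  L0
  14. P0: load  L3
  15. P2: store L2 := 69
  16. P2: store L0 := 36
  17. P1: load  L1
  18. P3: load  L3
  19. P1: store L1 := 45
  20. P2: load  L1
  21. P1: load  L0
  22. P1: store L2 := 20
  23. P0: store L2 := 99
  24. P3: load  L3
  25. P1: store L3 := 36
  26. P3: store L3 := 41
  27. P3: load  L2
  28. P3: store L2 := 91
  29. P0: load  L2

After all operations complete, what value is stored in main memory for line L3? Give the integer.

1. P3: load  L1  bus=[BusRd]  L1: P0=I P1=I P2=I P3=S  mem[L1]=50
2. P3: store L2 := 76  bus=[BusRdX]  L2: P0=I P1=I P2=I P3=M  mem[L2]=60
3. P0: load  L3  bus=[BusRd]  L3: P0=S P1=I P2=I P3=I  mem[L3]=20
4. P1: load  L3  bus=[BusRd]  L3: P0=S P1=S P2=I P3=I  mem[L3]=20
5. P1: load  L0  bus=[BusRd]  L0: P0=I P1=S P2=I P3=I  mem[L0]=20
6. P1: load  L3  bus=[-]  L3: P0=S P1=S P2=I P3=I  mem[L3]=20
7. P3: store L2 := 50  bus=[-]  L2: P0=I P1=I P2=I P3=M  mem[L2]=60
8. P1: store L2 := 25  bus=[BusRdX,Flush]  L2: P0=I P1=M P2=I P3=I  mem[L2]=50
9. P1: load  L1  bus=[BusRd]  L1: P0=I P1=S P2=I P3=S  mem[L1]=50
10. P2: store L2 := 34  bus=[BusRdX,Flush]  L2: P0=I P1=I P2=M P3=I  mem[L2]=25
11. P0: load  L1  bus=[BusRd]  L1: P0=S P1=S P2=I P3=S  mem[L1]=50
12. P2: load  L2  bus=[-]  L2: P0=I P1=I P2=M P3=I  mem[L2]=25
13. P3: load  L0  bus=[BusRd]  L0: P0=I P1=S P2=I P3=S  mem[L0]=20
14. P0: load  L3  bus=[-]  L3: P0=S P1=S P2=I P3=I  mem[L3]=20
15. P2: store L2 := 69  bus=[-]  L2: P0=I P1=I P2=M P3=I  mem[L2]=25
16. P2: store L0 := 36  bus=[BusRdX]  L0: P0=I P1=I P2=M P3=I  mem[L0]=20
17. P1: load  L1  bus=[-]  L1: P0=S P1=S P2=I P3=S  mem[L1]=50
18. P3: load  L3  bus=[BusRd]  L3: P0=S P1=S P2=I P3=S  mem[L3]=20
19. P1: store L1 := 45  bus=[BusRdX]  L1: P0=I P1=M P2=I P3=I  mem[L1]=50
20. P2: load  L1  bus=[BusRd,Flush]  L1: P0=I P1=S P2=S P3=I  mem[L1]=45
21. P1: load  L0  bus=[BusRd,Flush]  L0: P0=I P1=S P2=S P3=I  mem[L0]=36
22. P1: store L2 := 20  bus=[BusRdX,Flush]  L2: P0=I P1=M P2=I P3=I  mem[L2]=69
23. P0: store L2 := 99  bus=[BusRdX,Flush]  L2: P0=M P1=I P2=I P3=I  mem[L2]=20
24. P3: load  L3  bus=[-]  L3: P0=S P1=S P2=I P3=S  mem[L3]=20
25. P1: store L3 := 36  bus=[BusRdX]  L3: P0=I P1=M P2=I P3=I  mem[L3]=20
26. P3: store L3 := 41  bus=[BusRdX,Flush]  L3: P0=I P1=I P2=I P3=M  mem[L3]=36
27. P3: load  L2  bus=[BusRd,Flush]  L2: P0=S P1=I P2=I P3=S  mem[L2]=99
28. P3: store L2 := 91  bus=[BusRdX]  L2: P0=I P1=I P2=I P3=M  mem[L2]=99
29. P0: load  L2  bus=[BusRd,Flush]  L2: P0=S P1=I P2=I P3=S  mem[L2]=91

memory[L3] = 36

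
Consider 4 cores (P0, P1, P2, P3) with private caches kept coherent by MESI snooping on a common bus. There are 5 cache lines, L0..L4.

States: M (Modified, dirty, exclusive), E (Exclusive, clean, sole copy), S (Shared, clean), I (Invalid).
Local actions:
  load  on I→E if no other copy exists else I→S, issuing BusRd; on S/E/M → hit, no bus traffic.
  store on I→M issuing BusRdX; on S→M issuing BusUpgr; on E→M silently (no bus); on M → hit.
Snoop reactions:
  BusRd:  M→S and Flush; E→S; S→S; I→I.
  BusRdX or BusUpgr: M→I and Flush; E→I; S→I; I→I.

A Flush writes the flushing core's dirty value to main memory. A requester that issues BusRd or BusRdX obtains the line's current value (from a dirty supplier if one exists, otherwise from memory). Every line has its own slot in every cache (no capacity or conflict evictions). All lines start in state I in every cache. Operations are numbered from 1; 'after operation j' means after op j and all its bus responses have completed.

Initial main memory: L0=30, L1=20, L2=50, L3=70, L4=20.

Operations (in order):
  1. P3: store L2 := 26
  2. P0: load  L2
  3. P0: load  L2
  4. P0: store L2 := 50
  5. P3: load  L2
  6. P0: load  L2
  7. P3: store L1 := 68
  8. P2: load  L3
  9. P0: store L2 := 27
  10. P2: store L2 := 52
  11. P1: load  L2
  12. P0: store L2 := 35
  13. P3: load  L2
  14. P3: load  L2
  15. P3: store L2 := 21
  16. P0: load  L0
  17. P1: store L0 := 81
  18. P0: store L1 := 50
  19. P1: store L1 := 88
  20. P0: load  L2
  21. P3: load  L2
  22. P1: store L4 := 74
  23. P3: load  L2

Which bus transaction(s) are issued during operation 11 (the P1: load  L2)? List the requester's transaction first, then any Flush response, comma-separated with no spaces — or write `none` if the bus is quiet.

step 1: P3: store L2 := 26  ⟶  IIIM  (L2)  txn=BusRdX  M[L2]=50
step 2: P0: load  L2  ⟶  SIIS  (L2)  txn=BusRd+Flush  M[L2]=26
step 3: P0: load  L2  ⟶  SIIS  (L2)  txn=∅  M[L2]=26
step 4: P0: store L2 := 50  ⟶  MIII  (L2)  txn=BusUpgr  M[L2]=26
step 5: P3: load  L2  ⟶  SIIS  (L2)  txn=BusRd+Flush  M[L2]=50
step 6: P0: load  L2  ⟶  SIIS  (L2)  txn=∅  M[L2]=50
step 7: P3: store L1 := 68  ⟶  IIIM  (L1)  txn=BusRdX  M[L1]=20
step 8: P2: load  L3  ⟶  IIEI  (L3)  txn=BusRd  M[L3]=70
step 9: P0: store L2 := 27  ⟶  MIII  (L2)  txn=BusUpgr  M[L2]=50
step 10: P2: store L2 := 52  ⟶  IIMI  (L2)  txn=BusRdX+Flush  M[L2]=27
step 11: P1: load  L2  ⟶  ISSI  (L2)  txn=BusRd+Flush  M[L2]=52
step 12: P0: store L2 := 35  ⟶  MIII  (L2)  txn=BusRdX  M[L2]=52
step 13: P3: load  L2  ⟶  SIIS  (L2)  txn=BusRd+Flush  M[L2]=35
step 14: P3: load  L2  ⟶  SIIS  (L2)  txn=∅  M[L2]=35
step 15: P3: store L2 := 21  ⟶  IIIM  (L2)  txn=BusUpgr  M[L2]=35
step 16: P0: load  L0  ⟶  EIII  (L0)  txn=BusRd  M[L0]=30
step 17: P1: store L0 := 81  ⟶  IMII  (L0)  txn=BusRdX  M[L0]=30
step 18: P0: store L1 := 50  ⟶  MIII  (L1)  txn=BusRdX+Flush  M[L1]=68
step 19: P1: store L1 := 88  ⟶  IMII  (L1)  txn=BusRdX+Flush  M[L1]=50
step 20: P0: load  L2  ⟶  SIIS  (L2)  txn=BusRd+Flush  M[L2]=21
step 21: P3: load  L2  ⟶  SIIS  (L2)  txn=∅  M[L2]=21
step 22: P1: store L4 := 74  ⟶  IMII  (L4)  txn=BusRdX  M[L4]=20
step 23: P3: load  L2  ⟶  SIIS  (L2)  txn=∅  M[L2]=21

bus = BusRd,Flush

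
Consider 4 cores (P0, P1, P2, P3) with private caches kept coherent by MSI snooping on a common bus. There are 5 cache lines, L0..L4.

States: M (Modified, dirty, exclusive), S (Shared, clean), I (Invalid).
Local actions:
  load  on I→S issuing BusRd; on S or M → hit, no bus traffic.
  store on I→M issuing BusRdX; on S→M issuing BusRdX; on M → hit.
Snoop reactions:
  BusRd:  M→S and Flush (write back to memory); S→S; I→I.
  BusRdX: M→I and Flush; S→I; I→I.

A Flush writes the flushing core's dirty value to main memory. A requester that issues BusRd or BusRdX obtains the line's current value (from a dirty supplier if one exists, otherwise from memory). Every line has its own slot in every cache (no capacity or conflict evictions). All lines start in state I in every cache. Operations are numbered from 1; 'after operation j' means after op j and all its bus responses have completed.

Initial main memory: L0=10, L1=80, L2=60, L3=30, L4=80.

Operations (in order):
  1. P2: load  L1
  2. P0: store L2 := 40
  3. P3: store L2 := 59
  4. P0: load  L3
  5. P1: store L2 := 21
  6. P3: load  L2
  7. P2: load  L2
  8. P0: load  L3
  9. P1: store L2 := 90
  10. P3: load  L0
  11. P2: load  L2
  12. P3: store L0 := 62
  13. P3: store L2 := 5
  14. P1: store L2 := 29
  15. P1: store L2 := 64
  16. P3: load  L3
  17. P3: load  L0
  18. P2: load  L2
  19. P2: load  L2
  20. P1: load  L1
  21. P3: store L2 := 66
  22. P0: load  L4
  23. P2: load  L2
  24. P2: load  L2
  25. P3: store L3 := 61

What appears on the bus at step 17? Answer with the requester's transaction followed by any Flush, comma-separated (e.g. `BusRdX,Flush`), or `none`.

bus = none

1. P2: load  L1  bus=[BusRd]  L1: P0=I P1=I P2=S P3=I  mem[L1]=80
2. P0: store L2 := 40  bus=[BusRdX]  L2: P0=M P1=I P2=I P3=I  mem[L2]=60
3. P3: store L2 := 59  bus=[BusRdX,Flush]  L2: P0=I P1=I P2=I P3=M  mem[L2]=40
4. P0: load  L3  bus=[BusRd]  L3: P0=S P1=I P2=I P3=I  mem[L3]=30
5. P1: store L2 := 21  bus=[BusRdX,Flush]  L2: P0=I P1=M P2=I P3=I  mem[L2]=59
6. P3: load  L2  bus=[BusRd,Flush]  L2: P0=I P1=S P2=I P3=S  mem[L2]=21
7. P2: load  L2  bus=[BusRd]  L2: P0=I P1=S P2=S P3=S  mem[L2]=21
8. P0: load  L3  bus=[-]  L3: P0=S P1=I P2=I P3=I  mem[L3]=30
9. P1: store L2 := 90  bus=[BusRdX]  L2: P0=I P1=M P2=I P3=I  mem[L2]=21
10. P3: load  L0  bus=[BusRd]  L0: P0=I P1=I P2=I P3=S  mem[L0]=10
11. P2: load  L2  bus=[BusRd,Flush]  L2: P0=I P1=S P2=S P3=I  mem[L2]=90
12. P3: store L0 := 62  bus=[BusRdX]  L0: P0=I P1=I P2=I P3=M  mem[L0]=10
13. P3: store L2 := 5  bus=[BusRdX]  L2: P0=I P1=I P2=I P3=M  mem[L2]=90
14. P1: store L2 := 29  bus=[BusRdX,Flush]  L2: P0=I P1=M P2=I P3=I  mem[L2]=5
15. P1: store L2 := 64  bus=[-]  L2: P0=I P1=M P2=I P3=I  mem[L2]=5
16. P3: load  L3  bus=[BusRd]  L3: P0=S P1=I P2=I P3=S  mem[L3]=30
17. P3: load  L0  bus=[-]  L0: P0=I P1=I P2=I P3=M  mem[L0]=10
18. P2: load  L2  bus=[BusRd,Flush]  L2: P0=I P1=S P2=S P3=I  mem[L2]=64
19. P2: load  L2  bus=[-]  L2: P0=I P1=S P2=S P3=I  mem[L2]=64
20. P1: load  L1  bus=[BusRd]  L1: P0=I P1=S P2=S P3=I  mem[L1]=80
21. P3: store L2 := 66  bus=[BusRdX]  L2: P0=I P1=I P2=I P3=M  mem[L2]=64
22. P0: load  L4  bus=[BusRd]  L4: P0=S P1=I P2=I P3=I  mem[L4]=80
23. P2: load  L2  bus=[BusRd,Flush]  L2: P0=I P1=I P2=S P3=S  mem[L2]=66
24. P2: load  L2  bus=[-]  L2: P0=I P1=I P2=S P3=S  mem[L2]=66
25. P3: store L3 := 61  bus=[BusRdX]  L3: P0=I P1=I P2=I P3=M  mem[L3]=30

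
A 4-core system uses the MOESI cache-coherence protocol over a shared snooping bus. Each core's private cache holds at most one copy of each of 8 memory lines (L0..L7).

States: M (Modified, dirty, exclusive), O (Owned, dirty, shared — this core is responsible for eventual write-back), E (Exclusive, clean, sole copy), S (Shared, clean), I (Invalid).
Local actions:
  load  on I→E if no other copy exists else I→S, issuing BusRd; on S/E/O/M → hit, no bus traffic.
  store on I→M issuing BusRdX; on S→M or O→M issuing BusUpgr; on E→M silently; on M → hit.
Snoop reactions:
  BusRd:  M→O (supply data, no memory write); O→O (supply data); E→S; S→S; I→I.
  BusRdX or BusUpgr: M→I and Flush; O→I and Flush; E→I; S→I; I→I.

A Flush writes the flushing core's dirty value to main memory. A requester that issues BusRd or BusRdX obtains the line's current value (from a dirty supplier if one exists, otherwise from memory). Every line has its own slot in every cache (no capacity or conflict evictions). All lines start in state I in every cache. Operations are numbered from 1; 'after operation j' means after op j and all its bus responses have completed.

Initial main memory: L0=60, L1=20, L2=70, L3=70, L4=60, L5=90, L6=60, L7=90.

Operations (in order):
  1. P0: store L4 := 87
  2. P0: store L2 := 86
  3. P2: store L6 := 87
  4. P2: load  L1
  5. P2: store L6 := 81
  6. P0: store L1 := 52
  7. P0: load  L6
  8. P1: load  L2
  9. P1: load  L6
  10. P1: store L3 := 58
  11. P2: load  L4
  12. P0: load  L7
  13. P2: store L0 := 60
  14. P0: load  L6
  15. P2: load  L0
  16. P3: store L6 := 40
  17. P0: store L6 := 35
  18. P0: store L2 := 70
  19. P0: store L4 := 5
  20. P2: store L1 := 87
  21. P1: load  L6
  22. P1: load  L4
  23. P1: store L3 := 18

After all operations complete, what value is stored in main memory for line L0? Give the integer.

1. P0: store L4 := 87  bus=[BusRdX]  L4: P0=M P1=I P2=I P3=I  mem[L4]=60
2. P0: store L2 := 86  bus=[BusRdX]  L2: P0=M P1=I P2=I P3=I  mem[L2]=70
3. P2: store L6 := 87  bus=[BusRdX]  L6: P0=I P1=I P2=M P3=I  mem[L6]=60
4. P2: load  L1  bus=[BusRd]  L1: P0=I P1=I P2=E P3=I  mem[L1]=20
5. P2: store L6 := 81  bus=[-]  L6: P0=I P1=I P2=M P3=I  mem[L6]=60
6. P0: store L1 := 52  bus=[BusRdX]  L1: P0=M P1=I P2=I P3=I  mem[L1]=20
7. P0: load  L6  bus=[BusRd]  L6: P0=S P1=I P2=O P3=I  mem[L6]=60
8. P1: load  L2  bus=[BusRd]  L2: P0=O P1=S P2=I P3=I  mem[L2]=70
9. P1: load  L6  bus=[BusRd]  L6: P0=S P1=S P2=O P3=I  mem[L6]=60
10. P1: store L3 := 58  bus=[BusRdX]  L3: P0=I P1=M P2=I P3=I  mem[L3]=70
11. P2: load  L4  bus=[BusRd]  L4: P0=O P1=I P2=S P3=I  mem[L4]=60
12. P0: load  L7  bus=[BusRd]  L7: P0=E P1=I P2=I P3=I  mem[L7]=90
13. P2: store L0 := 60  bus=[BusRdX]  L0: P0=I P1=I P2=M P3=I  mem[L0]=60
14. P0: load  L6  bus=[-]  L6: P0=S P1=S P2=O P3=I  mem[L6]=60
15. P2: load  L0  bus=[-]  L0: P0=I P1=I P2=M P3=I  mem[L0]=60
16. P3: store L6 := 40  bus=[BusRdX,Flush]  L6: P0=I P1=I P2=I P3=M  mem[L6]=81
17. P0: store L6 := 35  bus=[BusRdX,Flush]  L6: P0=M P1=I P2=I P3=I  mem[L6]=40
18. P0: store L2 := 70  bus=[BusUpgr]  L2: P0=M P1=I P2=I P3=I  mem[L2]=70
19. P0: store L4 := 5  bus=[BusUpgr]  L4: P0=M P1=I P2=I P3=I  mem[L4]=60
20. P2: store L1 := 87  bus=[BusRdX,Flush]  L1: P0=I P1=I P2=M P3=I  mem[L1]=52
21. P1: load  L6  bus=[BusRd]  L6: P0=O P1=S P2=I P3=I  mem[L6]=40
22. P1: load  L4  bus=[BusRd]  L4: P0=O P1=S P2=I P3=I  mem[L4]=60
23. P1: store L3 := 18  bus=[-]  L3: P0=I P1=M P2=I P3=I  mem[L3]=70

memory[L0] = 60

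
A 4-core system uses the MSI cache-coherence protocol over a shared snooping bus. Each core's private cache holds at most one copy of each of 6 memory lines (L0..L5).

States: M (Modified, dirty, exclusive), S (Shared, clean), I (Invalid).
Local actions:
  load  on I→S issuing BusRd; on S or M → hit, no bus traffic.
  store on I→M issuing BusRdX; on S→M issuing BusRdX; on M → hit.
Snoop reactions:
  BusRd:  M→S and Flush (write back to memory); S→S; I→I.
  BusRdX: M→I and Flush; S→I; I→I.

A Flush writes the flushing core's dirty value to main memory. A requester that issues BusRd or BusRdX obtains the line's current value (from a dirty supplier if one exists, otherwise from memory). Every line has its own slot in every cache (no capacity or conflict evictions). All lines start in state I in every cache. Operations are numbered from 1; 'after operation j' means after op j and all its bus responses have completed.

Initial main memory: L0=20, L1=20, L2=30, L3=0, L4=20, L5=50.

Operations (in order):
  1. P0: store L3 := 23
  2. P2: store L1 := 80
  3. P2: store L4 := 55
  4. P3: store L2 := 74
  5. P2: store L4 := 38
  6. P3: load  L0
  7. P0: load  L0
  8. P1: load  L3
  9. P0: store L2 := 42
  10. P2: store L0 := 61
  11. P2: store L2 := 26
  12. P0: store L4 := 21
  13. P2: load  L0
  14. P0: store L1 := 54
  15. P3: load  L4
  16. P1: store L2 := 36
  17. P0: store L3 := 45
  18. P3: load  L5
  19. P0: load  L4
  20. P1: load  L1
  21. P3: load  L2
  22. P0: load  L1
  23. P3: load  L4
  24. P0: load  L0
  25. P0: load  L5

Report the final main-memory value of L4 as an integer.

1. P0: store L3 := 23  bus=[BusRdX]  L3: P0=M P1=I P2=I P3=I  mem[L3]=0
2. P2: store L1 := 80  bus=[BusRdX]  L1: P0=I P1=I P2=M P3=I  mem[L1]=20
3. P2: store L4 := 55  bus=[BusRdX]  L4: P0=I P1=I P2=M P3=I  mem[L4]=20
4. P3: store L2 := 74  bus=[BusRdX]  L2: P0=I P1=I P2=I P3=M  mem[L2]=30
5. P2: store L4 := 38  bus=[-]  L4: P0=I P1=I P2=M P3=I  mem[L4]=20
6. P3: load  L0  bus=[BusRd]  L0: P0=I P1=I P2=I P3=S  mem[L0]=20
7. P0: load  L0  bus=[BusRd]  L0: P0=S P1=I P2=I P3=S  mem[L0]=20
8. P1: load  L3  bus=[BusRd,Flush]  L3: P0=S P1=S P2=I P3=I  mem[L3]=23
9. P0: store L2 := 42  bus=[BusRdX,Flush]  L2: P0=M P1=I P2=I P3=I  mem[L2]=74
10. P2: store L0 := 61  bus=[BusRdX]  L0: P0=I P1=I P2=M P3=I  mem[L0]=20
11. P2: store L2 := 26  bus=[BusRdX,Flush]  L2: P0=I P1=I P2=M P3=I  mem[L2]=42
12. P0: store L4 := 21  bus=[BusRdX,Flush]  L4: P0=M P1=I P2=I P3=I  mem[L4]=38
13. P2: load  L0  bus=[-]  L0: P0=I P1=I P2=M P3=I  mem[L0]=20
14. P0: store L1 := 54  bus=[BusRdX,Flush]  L1: P0=M P1=I P2=I P3=I  mem[L1]=80
15. P3: load  L4  bus=[BusRd,Flush]  L4: P0=S P1=I P2=I P3=S  mem[L4]=21
16. P1: store L2 := 36  bus=[BusRdX,Flush]  L2: P0=I P1=M P2=I P3=I  mem[L2]=26
17. P0: store L3 := 45  bus=[BusRdX]  L3: P0=M P1=I P2=I P3=I  mem[L3]=23
18. P3: load  L5  bus=[BusRd]  L5: P0=I P1=I P2=I P3=S  mem[L5]=50
19. P0: load  L4  bus=[-]  L4: P0=S P1=I P2=I P3=S  mem[L4]=21
20. P1: load  L1  bus=[BusRd,Flush]  L1: P0=S P1=S P2=I P3=I  mem[L1]=54
21. P3: load  L2  bus=[BusRd,Flush]  L2: P0=I P1=S P2=I P3=S  mem[L2]=36
22. P0: load  L1  bus=[-]  L1: P0=S P1=S P2=I P3=I  mem[L1]=54
23. P3: load  L4  bus=[-]  L4: P0=S P1=I P2=I P3=S  mem[L4]=21
24. P0: load  L0  bus=[BusRd,Flush]  L0: P0=S P1=I P2=S P3=I  mem[L0]=61
25. P0: load  L5  bus=[BusRd]  L5: P0=S P1=I P2=I P3=S  mem[L5]=50

memory[L4] = 21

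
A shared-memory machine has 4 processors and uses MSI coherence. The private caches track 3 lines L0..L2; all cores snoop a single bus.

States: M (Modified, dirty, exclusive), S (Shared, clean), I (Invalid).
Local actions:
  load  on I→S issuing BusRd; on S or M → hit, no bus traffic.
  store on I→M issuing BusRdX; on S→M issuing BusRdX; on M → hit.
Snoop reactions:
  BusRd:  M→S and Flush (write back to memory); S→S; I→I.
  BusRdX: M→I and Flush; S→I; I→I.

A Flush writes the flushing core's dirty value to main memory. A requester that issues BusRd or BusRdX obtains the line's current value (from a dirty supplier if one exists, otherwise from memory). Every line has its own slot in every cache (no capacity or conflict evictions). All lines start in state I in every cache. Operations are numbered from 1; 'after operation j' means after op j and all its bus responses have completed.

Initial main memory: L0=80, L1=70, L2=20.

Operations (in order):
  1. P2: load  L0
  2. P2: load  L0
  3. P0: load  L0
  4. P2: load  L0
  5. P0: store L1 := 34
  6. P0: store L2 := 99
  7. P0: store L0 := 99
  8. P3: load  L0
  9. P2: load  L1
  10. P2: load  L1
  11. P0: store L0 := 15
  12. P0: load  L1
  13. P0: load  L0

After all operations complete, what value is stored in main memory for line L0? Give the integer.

memory[L0] = 99

1. P2: load  L0  bus=[BusRd]  L0: P0=I P1=I P2=S P3=I  mem[L0]=80
2. P2: load  L0  bus=[-]  L0: P0=I P1=I P2=S P3=I  mem[L0]=80
3. P0: load  L0  bus=[BusRd]  L0: P0=S P1=I P2=S P3=I  mem[L0]=80
4. P2: load  L0  bus=[-]  L0: P0=S P1=I P2=S P3=I  mem[L0]=80
5. P0: store L1 := 34  bus=[BusRdX]  L1: P0=M P1=I P2=I P3=I  mem[L1]=70
6. P0: store L2 := 99  bus=[BusRdX]  L2: P0=M P1=I P2=I P3=I  mem[L2]=20
7. P0: store L0 := 99  bus=[BusRdX]  L0: P0=M P1=I P2=I P3=I  mem[L0]=80
8. P3: load  L0  bus=[BusRd,Flush]  L0: P0=S P1=I P2=I P3=S  mem[L0]=99
9. P2: load  L1  bus=[BusRd,Flush]  L1: P0=S P1=I P2=S P3=I  mem[L1]=34
10. P2: load  L1  bus=[-]  L1: P0=S P1=I P2=S P3=I  mem[L1]=34
11. P0: store L0 := 15  bus=[BusRdX]  L0: P0=M P1=I P2=I P3=I  mem[L0]=99
12. P0: load  L1  bus=[-]  L1: P0=S P1=I P2=S P3=I  mem[L1]=34
13. P0: load  L0  bus=[-]  L0: P0=M P1=I P2=I P3=I  mem[L0]=99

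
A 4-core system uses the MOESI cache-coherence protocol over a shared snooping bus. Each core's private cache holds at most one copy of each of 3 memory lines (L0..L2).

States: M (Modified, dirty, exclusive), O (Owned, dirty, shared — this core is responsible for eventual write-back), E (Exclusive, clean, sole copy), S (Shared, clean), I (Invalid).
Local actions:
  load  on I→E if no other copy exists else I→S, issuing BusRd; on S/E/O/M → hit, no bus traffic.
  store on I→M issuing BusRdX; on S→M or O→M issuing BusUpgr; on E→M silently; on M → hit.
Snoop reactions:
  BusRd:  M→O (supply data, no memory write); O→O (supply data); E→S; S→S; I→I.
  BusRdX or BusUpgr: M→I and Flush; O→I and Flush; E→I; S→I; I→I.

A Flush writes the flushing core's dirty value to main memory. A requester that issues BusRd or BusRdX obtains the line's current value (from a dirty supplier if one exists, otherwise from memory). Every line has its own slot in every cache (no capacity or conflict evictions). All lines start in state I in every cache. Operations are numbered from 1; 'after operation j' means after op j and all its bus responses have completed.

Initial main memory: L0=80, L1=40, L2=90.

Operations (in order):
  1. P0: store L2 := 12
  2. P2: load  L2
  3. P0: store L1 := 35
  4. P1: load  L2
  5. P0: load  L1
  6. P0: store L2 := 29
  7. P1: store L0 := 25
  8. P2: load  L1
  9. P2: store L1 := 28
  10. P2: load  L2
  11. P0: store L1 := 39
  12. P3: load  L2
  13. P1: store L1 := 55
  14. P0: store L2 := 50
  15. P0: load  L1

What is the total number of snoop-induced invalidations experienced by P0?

invalidations = 2

[1] P0: store L2 := 12 | P0:M(12), P1:I, P2:I, P3:I | bus: BusRdX
[2] P2: load  L2 | P0:O(12), P1:I, P2:S(12), P3:I | bus: BusRd
[3] P0: store L1 := 35 | P0:M(35), P1:I, P2:I, P3:I | bus: BusRdX
[4] P1: load  L2 | P0:O(12), P1:S(12), P2:S(12), P3:I | bus: BusRd
[5] P0: load  L1 | P0:M(35), P1:I, P2:I, P3:I | bus: none
[6] P0: store L2 := 29 | P0:M(29), P1:I, P2:I, P3:I | bus: BusUpgr
[7] P1: store L0 := 25 | P0:I, P1:M(25), P2:I, P3:I | bus: BusRdX
[8] P2: load  L1 | P0:O(35), P1:I, P2:S(35), P3:I | bus: BusRd
[9] P2: store L1 := 28 | P0:I, P1:I, P2:M(28), P3:I | bus: BusUpgr,Flush
[10] P2: load  L2 | P0:O(29), P1:I, P2:S(29), P3:I | bus: BusRd
[11] P0: store L1 := 39 | P0:M(39), P1:I, P2:I, P3:I | bus: BusRdX,Flush
[12] P3: load  L2 | P0:O(29), P1:I, P2:S(29), P3:S(29) | bus: BusRd
[13] P1: store L1 := 55 | P0:I, P1:M(55), P2:I, P3:I | bus: BusRdX,Flush
[14] P0: store L2 := 50 | P0:M(50), P1:I, P2:I, P3:I | bus: BusUpgr
[15] P0: load  L1 | P0:S(55), P1:O(55), P2:I, P3:I | bus: BusRd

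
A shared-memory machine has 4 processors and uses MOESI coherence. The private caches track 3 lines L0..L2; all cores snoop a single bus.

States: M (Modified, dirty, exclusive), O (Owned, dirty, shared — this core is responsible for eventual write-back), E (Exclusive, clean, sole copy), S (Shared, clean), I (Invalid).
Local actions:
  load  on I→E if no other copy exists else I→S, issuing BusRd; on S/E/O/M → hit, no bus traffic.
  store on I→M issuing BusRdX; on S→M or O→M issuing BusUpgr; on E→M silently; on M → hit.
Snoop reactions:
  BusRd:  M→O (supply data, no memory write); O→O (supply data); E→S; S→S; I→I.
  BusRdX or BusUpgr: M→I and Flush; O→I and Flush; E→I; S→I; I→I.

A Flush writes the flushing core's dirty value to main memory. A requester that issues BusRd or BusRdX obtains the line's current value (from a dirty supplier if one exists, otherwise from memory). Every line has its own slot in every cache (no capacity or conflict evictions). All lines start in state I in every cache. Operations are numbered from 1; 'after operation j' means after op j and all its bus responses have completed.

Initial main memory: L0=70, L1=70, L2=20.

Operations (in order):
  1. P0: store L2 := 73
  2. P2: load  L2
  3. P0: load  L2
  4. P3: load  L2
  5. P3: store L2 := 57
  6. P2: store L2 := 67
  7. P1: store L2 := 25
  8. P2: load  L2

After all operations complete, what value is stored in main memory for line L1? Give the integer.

1. P0: store L2 := 73  bus=[BusRdX]  L2: P0=M P1=I P2=I P3=I  mem[L2]=20
2. P2: load  L2  bus=[BusRd]  L2: P0=O P1=I P2=S P3=I  mem[L2]=20
3. P0: load  L2  bus=[-]  L2: P0=O P1=I P2=S P3=I  mem[L2]=20
4. P3: load  L2  bus=[BusRd]  L2: P0=O P1=I P2=S P3=S  mem[L2]=20
5. P3: store L2 := 57  bus=[BusUpgr,Flush]  L2: P0=I P1=I P2=I P3=M  mem[L2]=73
6. P2: store L2 := 67  bus=[BusRdX,Flush]  L2: P0=I P1=I P2=M P3=I  mem[L2]=57
7. P1: store L2 := 25  bus=[BusRdX,Flush]  L2: P0=I P1=M P2=I P3=I  mem[L2]=67
8. P2: load  L2  bus=[BusRd]  L2: P0=I P1=O P2=S P3=I  mem[L2]=67

memory[L1] = 70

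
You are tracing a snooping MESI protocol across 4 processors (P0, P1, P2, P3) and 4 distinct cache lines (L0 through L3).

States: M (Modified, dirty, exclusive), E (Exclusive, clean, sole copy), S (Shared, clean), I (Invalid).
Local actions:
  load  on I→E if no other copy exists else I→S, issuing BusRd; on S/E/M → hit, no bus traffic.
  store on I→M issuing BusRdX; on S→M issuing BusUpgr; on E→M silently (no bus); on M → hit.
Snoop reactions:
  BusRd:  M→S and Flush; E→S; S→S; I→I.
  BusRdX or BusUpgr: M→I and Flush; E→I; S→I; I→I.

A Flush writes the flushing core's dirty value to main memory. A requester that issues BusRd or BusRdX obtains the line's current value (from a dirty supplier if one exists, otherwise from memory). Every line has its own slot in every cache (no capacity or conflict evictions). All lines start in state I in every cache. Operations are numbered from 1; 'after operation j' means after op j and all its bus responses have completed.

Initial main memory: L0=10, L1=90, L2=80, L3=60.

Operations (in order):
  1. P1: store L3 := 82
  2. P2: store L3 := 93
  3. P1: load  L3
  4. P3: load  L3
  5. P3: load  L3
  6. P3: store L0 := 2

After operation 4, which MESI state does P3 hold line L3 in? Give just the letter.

state = S

[1] P1: store L3 := 82 | P0:I, P1:M(82), P2:I, P3:I | bus: BusRdX
[2] P2: store L3 := 93 | P0:I, P1:I, P2:M(93), P3:I | bus: BusRdX,Flush
[3] P1: load  L3 | P0:I, P1:S(93), P2:S(93), P3:I | bus: BusRd,Flush
[4] P3: load  L3 | P0:I, P1:S(93), P2:S(93), P3:S(93) | bus: BusRd
[5] P3: load  L3 | P0:I, P1:S(93), P2:S(93), P3:S(93) | bus: none
[6] P3: store L0 := 2 | P0:I, P1:I, P2:I, P3:M(2) | bus: BusRdX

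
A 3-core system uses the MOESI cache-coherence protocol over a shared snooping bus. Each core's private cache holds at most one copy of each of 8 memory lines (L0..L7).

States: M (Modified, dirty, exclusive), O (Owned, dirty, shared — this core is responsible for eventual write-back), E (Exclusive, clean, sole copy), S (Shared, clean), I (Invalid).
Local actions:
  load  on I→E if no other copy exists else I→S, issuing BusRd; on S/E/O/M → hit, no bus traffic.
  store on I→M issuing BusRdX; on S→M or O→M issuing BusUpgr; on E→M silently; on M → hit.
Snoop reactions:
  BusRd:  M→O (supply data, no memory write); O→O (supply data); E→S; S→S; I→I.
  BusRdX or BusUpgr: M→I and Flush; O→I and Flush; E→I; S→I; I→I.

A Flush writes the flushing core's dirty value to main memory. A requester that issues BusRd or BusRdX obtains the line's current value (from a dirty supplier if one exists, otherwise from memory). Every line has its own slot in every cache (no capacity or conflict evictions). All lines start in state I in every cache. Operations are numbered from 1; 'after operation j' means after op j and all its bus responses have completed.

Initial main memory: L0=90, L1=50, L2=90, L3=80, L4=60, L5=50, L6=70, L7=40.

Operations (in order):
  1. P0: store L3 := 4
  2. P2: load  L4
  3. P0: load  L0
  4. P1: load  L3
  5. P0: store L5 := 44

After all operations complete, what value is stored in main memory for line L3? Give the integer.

memory[L3] = 80

[1] P0: store L3 := 4 | P0:M(4), P1:I, P2:I | bus: BusRdX
[2] P2: load  L4 | P0:I, P1:I, P2:E(60) | bus: BusRd
[3] P0: load  L0 | P0:E(90), P1:I, P2:I | bus: BusRd
[4] P1: load  L3 | P0:O(4), P1:S(4), P2:I | bus: BusRd
[5] P0: store L5 := 44 | P0:M(44), P1:I, P2:I | bus: BusRdX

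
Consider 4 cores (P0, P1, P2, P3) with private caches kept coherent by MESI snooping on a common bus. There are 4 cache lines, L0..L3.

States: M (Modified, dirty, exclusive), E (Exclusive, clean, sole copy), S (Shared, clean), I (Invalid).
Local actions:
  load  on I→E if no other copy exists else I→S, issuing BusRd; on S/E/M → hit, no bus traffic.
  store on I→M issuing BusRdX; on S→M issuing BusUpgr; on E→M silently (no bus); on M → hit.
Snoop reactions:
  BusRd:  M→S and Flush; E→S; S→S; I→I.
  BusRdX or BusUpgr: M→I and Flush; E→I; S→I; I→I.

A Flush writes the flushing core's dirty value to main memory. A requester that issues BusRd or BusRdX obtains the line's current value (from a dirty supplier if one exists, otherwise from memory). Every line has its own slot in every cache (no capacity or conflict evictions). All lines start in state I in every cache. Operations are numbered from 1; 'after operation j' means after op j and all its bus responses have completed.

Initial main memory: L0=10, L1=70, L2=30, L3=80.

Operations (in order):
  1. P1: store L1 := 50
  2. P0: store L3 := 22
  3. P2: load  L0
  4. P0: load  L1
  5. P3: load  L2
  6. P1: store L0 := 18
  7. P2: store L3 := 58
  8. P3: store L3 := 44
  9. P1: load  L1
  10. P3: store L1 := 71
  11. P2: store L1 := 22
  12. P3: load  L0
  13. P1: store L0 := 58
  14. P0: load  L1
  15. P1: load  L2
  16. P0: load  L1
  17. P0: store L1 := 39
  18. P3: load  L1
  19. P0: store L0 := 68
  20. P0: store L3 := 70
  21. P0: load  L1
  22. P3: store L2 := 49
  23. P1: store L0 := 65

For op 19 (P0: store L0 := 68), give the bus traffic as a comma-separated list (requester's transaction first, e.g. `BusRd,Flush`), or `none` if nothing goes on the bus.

bus = BusRdX,Flush

[1] P1: store L1 := 50 | P0:I, P1:M(50), P2:I, P3:I | bus: BusRdX
[2] P0: store L3 := 22 | P0:M(22), P1:I, P2:I, P3:I | bus: BusRdX
[3] P2: load  L0 | P0:I, P1:I, P2:E(10), P3:I | bus: BusRd
[4] P0: load  L1 | P0:S(50), P1:S(50), P2:I, P3:I | bus: BusRd,Flush
[5] P3: load  L2 | P0:I, P1:I, P2:I, P3:E(30) | bus: BusRd
[6] P1: store L0 := 18 | P0:I, P1:M(18), P2:I, P3:I | bus: BusRdX
[7] P2: store L3 := 58 | P0:I, P1:I, P2:M(58), P3:I | bus: BusRdX,Flush
[8] P3: store L3 := 44 | P0:I, P1:I, P2:I, P3:M(44) | bus: BusRdX,Flush
[9] P1: load  L1 | P0:S(50), P1:S(50), P2:I, P3:I | bus: none
[10] P3: store L1 := 71 | P0:I, P1:I, P2:I, P3:M(71) | bus: BusRdX
[11] P2: store L1 := 22 | P0:I, P1:I, P2:M(22), P3:I | bus: BusRdX,Flush
[12] P3: load  L0 | P0:I, P1:S(18), P2:I, P3:S(18) | bus: BusRd,Flush
[13] P1: store L0 := 58 | P0:I, P1:M(58), P2:I, P3:I | bus: BusUpgr
[14] P0: load  L1 | P0:S(22), P1:I, P2:S(22), P3:I | bus: BusRd,Flush
[15] P1: load  L2 | P0:I, P1:S(30), P2:I, P3:S(30) | bus: BusRd
[16] P0: load  L1 | P0:S(22), P1:I, P2:S(22), P3:I | bus: none
[17] P0: store L1 := 39 | P0:M(39), P1:I, P2:I, P3:I | bus: BusUpgr
[18] P3: load  L1 | P0:S(39), P1:I, P2:I, P3:S(39) | bus: BusRd,Flush
[19] P0: store L0 := 68 | P0:M(68), P1:I, P2:I, P3:I | bus: BusRdX,Flush
[20] P0: store L3 := 70 | P0:M(70), P1:I, P2:I, P3:I | bus: BusRdX,Flush
[21] P0: load  L1 | P0:S(39), P1:I, P2:I, P3:S(39) | bus: none
[22] P3: store L2 := 49 | P0:I, P1:I, P2:I, P3:M(49) | bus: BusUpgr
[23] P1: store L0 := 65 | P0:I, P1:M(65), P2:I, P3:I | bus: BusRdX,Flush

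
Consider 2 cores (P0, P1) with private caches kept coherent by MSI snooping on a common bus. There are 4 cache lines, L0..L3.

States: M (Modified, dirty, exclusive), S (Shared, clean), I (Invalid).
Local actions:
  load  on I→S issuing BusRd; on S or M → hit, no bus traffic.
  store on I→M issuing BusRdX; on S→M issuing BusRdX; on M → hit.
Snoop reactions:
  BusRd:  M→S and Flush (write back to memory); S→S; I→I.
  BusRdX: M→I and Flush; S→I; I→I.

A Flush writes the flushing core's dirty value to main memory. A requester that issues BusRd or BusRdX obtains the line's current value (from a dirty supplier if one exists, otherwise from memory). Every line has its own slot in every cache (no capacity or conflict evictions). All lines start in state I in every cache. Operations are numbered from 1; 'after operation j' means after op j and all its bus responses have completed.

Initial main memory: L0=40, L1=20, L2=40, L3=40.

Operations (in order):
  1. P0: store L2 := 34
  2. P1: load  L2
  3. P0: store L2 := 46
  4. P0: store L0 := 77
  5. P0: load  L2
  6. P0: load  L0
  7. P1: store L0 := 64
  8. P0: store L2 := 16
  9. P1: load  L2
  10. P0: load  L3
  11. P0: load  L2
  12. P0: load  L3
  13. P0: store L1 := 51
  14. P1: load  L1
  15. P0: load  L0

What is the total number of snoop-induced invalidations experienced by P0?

invalidations = 1

[1] P0: store L2 := 34 | P0:M(34), P1:I | bus: BusRdX
[2] P1: load  L2 | P0:S(34), P1:S(34) | bus: BusRd,Flush
[3] P0: store L2 := 46 | P0:M(46), P1:I | bus: BusRdX
[4] P0: store L0 := 77 | P0:M(77), P1:I | bus: BusRdX
[5] P0: load  L2 | P0:M(46), P1:I | bus: none
[6] P0: load  L0 | P0:M(77), P1:I | bus: none
[7] P1: store L0 := 64 | P0:I, P1:M(64) | bus: BusRdX,Flush
[8] P0: store L2 := 16 | P0:M(16), P1:I | bus: none
[9] P1: load  L2 | P0:S(16), P1:S(16) | bus: BusRd,Flush
[10] P0: load  L3 | P0:S(40), P1:I | bus: BusRd
[11] P0: load  L2 | P0:S(16), P1:S(16) | bus: none
[12] P0: load  L3 | P0:S(40), P1:I | bus: none
[13] P0: store L1 := 51 | P0:M(51), P1:I | bus: BusRdX
[14] P1: load  L1 | P0:S(51), P1:S(51) | bus: BusRd,Flush
[15] P0: load  L0 | P0:S(64), P1:S(64) | bus: BusRd,Flush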